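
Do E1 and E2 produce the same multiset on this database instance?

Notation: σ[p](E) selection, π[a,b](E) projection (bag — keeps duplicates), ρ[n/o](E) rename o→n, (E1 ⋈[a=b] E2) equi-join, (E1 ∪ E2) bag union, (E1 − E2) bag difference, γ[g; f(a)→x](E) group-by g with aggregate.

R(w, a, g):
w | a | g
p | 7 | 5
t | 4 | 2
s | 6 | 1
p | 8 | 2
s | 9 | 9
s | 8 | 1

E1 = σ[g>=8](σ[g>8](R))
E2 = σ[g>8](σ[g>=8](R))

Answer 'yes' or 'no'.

E1 stepwise |·|:
  R → 6
  σ[g>8](R) → 1
  σ[g>=8](σ[g>8](R)) → 1
E2 stepwise |·|:
  R → 6
  σ[g>=8](R) → 1
  σ[g>8](σ[g>=8](R)) → 1

E1 and E2 produce the same multiset:
w | a | g
s | 9 | 9

yes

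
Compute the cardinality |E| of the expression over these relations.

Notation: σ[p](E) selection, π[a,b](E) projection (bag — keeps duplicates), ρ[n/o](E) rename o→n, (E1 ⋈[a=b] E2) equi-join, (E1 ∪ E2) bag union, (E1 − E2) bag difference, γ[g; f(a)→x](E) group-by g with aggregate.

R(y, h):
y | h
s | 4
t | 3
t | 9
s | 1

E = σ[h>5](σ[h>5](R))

Per-node cardinality:
  R → 4
  σ[h>5](R) → 1
  σ[h>5](σ[h>5](R)) → 1

|E| = 1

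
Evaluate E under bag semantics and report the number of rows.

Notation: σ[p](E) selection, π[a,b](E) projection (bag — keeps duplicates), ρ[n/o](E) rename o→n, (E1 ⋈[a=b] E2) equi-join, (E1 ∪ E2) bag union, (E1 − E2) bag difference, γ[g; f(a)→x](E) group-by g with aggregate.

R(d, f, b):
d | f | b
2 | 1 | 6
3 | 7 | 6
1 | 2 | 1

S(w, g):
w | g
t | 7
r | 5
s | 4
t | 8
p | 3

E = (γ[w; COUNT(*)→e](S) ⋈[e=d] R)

Per-node cardinality:
  S → 5
  γ[w; COUNT(*)→e](S) → 4
  R → 3
  (γ[w; COUNT(*)→e](S) ⋈[e=d] R) → 4

|E| = 4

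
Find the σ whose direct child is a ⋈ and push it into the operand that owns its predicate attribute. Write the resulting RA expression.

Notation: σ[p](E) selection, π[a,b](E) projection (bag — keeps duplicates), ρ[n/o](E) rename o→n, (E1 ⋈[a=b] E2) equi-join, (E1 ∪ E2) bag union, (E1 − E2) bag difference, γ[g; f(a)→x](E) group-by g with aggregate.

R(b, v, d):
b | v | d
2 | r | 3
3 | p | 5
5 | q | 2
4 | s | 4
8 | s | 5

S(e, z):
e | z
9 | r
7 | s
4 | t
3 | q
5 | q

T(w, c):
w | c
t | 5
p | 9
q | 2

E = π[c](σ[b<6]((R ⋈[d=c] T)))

σ filters on b, owned by the left side.
E' = π[c]((σ[b<6](R) ⋈[d=c] T))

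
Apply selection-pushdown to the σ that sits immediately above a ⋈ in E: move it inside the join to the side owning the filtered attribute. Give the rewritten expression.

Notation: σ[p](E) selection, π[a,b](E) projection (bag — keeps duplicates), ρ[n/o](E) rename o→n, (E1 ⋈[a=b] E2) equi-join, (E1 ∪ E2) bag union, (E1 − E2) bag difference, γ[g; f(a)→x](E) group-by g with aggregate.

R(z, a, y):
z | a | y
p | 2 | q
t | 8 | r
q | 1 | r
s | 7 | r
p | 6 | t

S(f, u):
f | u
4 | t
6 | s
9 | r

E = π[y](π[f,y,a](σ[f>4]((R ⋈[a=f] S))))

σ filters on f, owned by the right side.
E' = π[y](π[f,y,a]((R ⋈[a=f] σ[f>4](S))))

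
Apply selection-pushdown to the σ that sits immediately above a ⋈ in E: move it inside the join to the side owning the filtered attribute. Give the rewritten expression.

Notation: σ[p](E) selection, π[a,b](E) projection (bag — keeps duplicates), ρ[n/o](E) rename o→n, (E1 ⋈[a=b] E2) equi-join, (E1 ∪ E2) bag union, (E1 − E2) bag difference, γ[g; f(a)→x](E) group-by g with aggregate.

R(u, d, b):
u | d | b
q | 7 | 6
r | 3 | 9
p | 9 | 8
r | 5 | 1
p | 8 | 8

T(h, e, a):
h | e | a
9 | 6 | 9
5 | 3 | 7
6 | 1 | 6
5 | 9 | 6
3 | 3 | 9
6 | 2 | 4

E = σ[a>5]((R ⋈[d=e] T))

σ filters on a, owned by the right side.
E' = (R ⋈[d=e] σ[a>5](T))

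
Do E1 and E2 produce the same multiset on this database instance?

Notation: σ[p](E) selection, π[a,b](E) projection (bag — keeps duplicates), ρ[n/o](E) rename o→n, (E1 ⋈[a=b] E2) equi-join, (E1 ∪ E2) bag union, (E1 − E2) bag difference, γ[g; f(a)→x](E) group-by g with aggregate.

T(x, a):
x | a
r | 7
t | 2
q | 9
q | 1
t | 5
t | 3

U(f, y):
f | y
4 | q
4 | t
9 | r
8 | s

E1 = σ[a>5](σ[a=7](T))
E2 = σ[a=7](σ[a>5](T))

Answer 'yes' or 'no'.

E1 per-node cardinality:
  T → 6
  σ[a=7](T) → 1
  σ[a>5](σ[a=7](T)) → 1
E2 per-node cardinality:
  T → 6
  σ[a>5](T) → 2
  σ[a=7](σ[a>5](T)) → 1

E1 and E2 produce the same multiset:
x | a
r | 7

yes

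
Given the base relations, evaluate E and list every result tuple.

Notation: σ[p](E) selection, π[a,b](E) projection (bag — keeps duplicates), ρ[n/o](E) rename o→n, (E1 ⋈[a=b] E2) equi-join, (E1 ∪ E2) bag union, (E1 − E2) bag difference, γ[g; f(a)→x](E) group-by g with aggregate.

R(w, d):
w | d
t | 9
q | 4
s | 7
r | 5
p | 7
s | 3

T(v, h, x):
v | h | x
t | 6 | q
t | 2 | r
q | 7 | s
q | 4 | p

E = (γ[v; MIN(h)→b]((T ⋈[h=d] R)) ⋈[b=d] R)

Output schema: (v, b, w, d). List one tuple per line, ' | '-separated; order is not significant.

Stepwise |·|:
  T → 4
  R → 6
  (T ⋈[h=d] R) → 3
  γ[v; MIN(h)→b]((T ⋈[h=d] R)) → 1
  R → 6
  (γ[v; MIN(h)→b]((T ⋈[h=d] R)) ⋈[b=d] R) → 1

== RESULT ==
v | b | w | d
q | 4 | q | 4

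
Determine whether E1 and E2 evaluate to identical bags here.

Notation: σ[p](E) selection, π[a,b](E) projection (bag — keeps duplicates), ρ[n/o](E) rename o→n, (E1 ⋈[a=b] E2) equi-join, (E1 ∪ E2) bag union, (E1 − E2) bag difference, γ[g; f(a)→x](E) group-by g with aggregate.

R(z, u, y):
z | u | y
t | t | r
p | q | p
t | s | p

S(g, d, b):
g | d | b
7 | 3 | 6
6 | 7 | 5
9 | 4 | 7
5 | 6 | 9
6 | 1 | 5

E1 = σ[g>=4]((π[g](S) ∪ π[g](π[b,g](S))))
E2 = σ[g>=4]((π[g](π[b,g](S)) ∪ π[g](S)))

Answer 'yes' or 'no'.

E1 per-node cardinality:
  S → 5
  π[g](S) → 5
  S → 5
  π[b,g](S) → 5
  π[g](π[b,g](S)) → 5
  (π[g](S) ∪ π[g](π[b,g](S))) → 10
  σ[g>=4]((π[g](S) ∪ π[g](π[b,g](S)))) → 10
E2 per-node cardinality:
  S → 5
  π[b,g](S) → 5
  π[g](π[b,g](S)) → 5
  S → 5
  π[g](S) → 5
  (π[g](π[b,g](S)) ∪ π[g](S)) → 10
  σ[g>=4]((π[g](π[b,g](S)) ∪ π[g](S))) → 10

E1 and E2 produce the same multiset:
g
5
5
6
6
6
6
7
7
9
9

yes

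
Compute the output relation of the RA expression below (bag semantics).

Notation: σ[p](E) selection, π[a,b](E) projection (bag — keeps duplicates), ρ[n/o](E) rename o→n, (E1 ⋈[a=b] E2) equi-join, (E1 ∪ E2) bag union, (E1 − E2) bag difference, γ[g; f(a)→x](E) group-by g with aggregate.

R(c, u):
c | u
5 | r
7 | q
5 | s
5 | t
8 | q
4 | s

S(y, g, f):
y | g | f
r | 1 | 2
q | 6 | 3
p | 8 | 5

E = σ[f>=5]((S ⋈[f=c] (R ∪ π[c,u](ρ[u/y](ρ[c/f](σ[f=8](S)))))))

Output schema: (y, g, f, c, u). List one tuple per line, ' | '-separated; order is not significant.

Stepwise |·|:
  S → 3
  R → 6
  S → 3
  σ[f=8](S) → 0
  ρ[c/f](σ[f=8](S)) → 0
  ρ[u/y](ρ[c/f](σ[f=8](S))) → 0
  π[c,u](ρ[u/y](ρ[c/f](σ[f=8](S)))) → 0
  (R ∪ π[c,u](ρ[u/y](ρ[c/f](σ[f=8](S))))) → 6
  (S ⋈[f=c] (R ∪ π[c,u](ρ[u/y](ρ[c/f](σ[f=8](S)))))) → 3
  σ[f>=5]((S ⋈[f=c] (R ∪ π[c,u](ρ[u/y](ρ[c/f](σ[f=8](S))))))) → 3

== RESULT ==
y | g | f | c | u
p | 8 | 5 | 5 | r
p | 8 | 5 | 5 | s
p | 8 | 5 | 5 | t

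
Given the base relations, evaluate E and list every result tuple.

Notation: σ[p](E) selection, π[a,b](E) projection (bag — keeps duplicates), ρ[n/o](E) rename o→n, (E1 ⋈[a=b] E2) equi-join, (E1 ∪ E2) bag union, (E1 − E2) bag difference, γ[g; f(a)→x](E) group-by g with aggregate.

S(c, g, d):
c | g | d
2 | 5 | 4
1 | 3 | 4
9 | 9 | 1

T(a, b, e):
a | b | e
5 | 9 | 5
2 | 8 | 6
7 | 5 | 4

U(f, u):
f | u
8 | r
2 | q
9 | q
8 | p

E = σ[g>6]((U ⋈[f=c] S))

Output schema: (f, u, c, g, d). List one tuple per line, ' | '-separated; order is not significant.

Per-node cardinality:
  U → 4
  S → 3
  (U ⋈[f=c] S) → 2
  σ[g>6]((U ⋈[f=c] S)) → 1

== RESULT ==
f | u | c | g | d
9 | q | 9 | 9 | 1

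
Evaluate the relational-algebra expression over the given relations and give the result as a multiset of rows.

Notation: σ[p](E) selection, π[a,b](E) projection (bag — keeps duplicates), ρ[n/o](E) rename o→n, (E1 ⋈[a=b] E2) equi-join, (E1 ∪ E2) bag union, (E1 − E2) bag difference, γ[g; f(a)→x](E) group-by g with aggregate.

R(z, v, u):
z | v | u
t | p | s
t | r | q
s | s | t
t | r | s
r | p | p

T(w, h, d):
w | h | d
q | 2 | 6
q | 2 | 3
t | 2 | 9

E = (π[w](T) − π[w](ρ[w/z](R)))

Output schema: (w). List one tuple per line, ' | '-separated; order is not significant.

Per-node cardinality:
  T → 3
  π[w](T) → 3
  R → 5
  ρ[w/z](R) → 5
  π[w](ρ[w/z](R)) → 5
  (π[w](T) − π[w](ρ[w/z](R))) → 2

== RESULT ==
w
q
q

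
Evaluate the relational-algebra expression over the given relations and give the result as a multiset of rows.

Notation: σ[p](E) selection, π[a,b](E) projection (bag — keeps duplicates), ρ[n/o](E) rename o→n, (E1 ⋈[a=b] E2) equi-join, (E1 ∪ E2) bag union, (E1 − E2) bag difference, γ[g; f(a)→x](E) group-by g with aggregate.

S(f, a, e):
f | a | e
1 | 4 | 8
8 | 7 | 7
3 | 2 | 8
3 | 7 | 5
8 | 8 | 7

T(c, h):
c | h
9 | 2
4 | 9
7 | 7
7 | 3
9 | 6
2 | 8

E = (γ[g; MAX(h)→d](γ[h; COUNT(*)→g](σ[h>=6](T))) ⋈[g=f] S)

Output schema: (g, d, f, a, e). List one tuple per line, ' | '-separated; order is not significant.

Per-node cardinality:
  T → 6
  σ[h>=6](T) → 4
  γ[h; COUNT(*)→g](σ[h>=6](T)) → 4
  γ[g; MAX(h)→d](γ[h; COUNT(*)→g](σ[h>=6](T))) → 1
  S → 5
  (γ[g; MAX(h)→d](γ[h; COUNT(*)→g](σ[h>=6](T))) ⋈[g=f] S) → 1

== RESULT ==
g | d | f | a | e
1 | 9 | 1 | 4 | 8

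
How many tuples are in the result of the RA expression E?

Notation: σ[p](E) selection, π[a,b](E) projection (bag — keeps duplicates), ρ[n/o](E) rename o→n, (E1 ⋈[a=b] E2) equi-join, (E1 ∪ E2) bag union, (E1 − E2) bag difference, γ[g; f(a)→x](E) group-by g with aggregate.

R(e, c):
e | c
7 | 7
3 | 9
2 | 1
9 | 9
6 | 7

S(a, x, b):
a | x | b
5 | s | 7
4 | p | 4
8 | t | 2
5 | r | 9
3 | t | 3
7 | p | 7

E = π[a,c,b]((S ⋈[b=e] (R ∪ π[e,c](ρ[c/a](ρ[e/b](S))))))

Stepwise |·|:
  S → 6
  R → 5
  S → 6
  ρ[e/b](S) → 6
  ρ[c/a](ρ[e/b](S)) → 6
  π[e,c](ρ[c/a](ρ[e/b](S))) → 6
  (R ∪ π[e,c](ρ[c/a](ρ[e/b](S)))) → 11
  (S ⋈[b=e] (R ∪ π[e,c](ρ[c/a](ρ[e/b](S))))) → 13
  π[a,c,b]((S ⋈[b=e] (R ∪ π[e,c](ρ[c/a](ρ[e/b](S)))))) → 13

|E| = 13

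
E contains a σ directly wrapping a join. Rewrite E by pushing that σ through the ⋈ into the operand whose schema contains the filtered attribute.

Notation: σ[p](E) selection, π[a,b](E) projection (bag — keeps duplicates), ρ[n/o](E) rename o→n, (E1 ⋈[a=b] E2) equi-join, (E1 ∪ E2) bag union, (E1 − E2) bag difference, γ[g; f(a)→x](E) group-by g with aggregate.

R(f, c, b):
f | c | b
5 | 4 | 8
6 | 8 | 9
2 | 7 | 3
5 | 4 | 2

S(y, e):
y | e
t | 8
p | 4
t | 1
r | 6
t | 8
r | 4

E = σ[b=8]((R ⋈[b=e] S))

σ filters on b, owned by the left side.
E' = (σ[b=8](R) ⋈[b=e] S)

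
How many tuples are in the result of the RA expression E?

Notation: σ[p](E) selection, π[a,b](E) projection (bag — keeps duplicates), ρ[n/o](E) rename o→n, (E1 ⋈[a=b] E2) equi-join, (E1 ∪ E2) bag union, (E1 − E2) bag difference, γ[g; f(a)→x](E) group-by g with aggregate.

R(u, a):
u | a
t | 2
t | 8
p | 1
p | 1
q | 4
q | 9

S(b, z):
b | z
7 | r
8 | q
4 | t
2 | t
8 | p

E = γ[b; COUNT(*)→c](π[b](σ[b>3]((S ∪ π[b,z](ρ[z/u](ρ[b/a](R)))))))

Stepwise |·|:
  S → 5
  R → 6
  ρ[b/a](R) → 6
  ρ[z/u](ρ[b/a](R)) → 6
  π[b,z](ρ[z/u](ρ[b/a](R))) → 6
  (S ∪ π[b,z](ρ[z/u](ρ[b/a](R)))) → 11
  σ[b>3]((S ∪ π[b,z](ρ[z/u](ρ[b/a](R))))) → 7
  π[b](σ[b>3]((S ∪ π[b,z](ρ[z/u](ρ[b/a](R)))))) → 7
  γ[b; COUNT(*)→c](π[b](σ[b>3]((S ∪ π[b,z](ρ[z/u](ρ[b/a](R))))))) → 4

|E| = 4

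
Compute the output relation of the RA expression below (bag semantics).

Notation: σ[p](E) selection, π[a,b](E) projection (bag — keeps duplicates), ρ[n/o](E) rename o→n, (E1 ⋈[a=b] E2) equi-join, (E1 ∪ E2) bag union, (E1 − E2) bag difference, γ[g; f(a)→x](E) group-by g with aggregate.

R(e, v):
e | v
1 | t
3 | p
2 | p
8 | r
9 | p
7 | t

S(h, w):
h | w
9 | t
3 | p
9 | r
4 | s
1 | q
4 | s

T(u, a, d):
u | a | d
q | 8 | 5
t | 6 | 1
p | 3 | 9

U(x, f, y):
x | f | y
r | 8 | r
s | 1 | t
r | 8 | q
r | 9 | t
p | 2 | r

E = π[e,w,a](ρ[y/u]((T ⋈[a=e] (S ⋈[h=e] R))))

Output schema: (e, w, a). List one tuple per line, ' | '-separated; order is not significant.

Row counts bottom-up:
  T → 3
  S → 6
  R → 6
  (S ⋈[h=e] R) → 4
  (T ⋈[a=e] (S ⋈[h=e] R)) → 1
  ρ[y/u]((T ⋈[a=e] (S ⋈[h=e] R))) → 1
  π[e,w,a](ρ[y/u]((T ⋈[a=e] (S ⋈[h=e] R)))) → 1

== RESULT ==
e | w | a
3 | p | 3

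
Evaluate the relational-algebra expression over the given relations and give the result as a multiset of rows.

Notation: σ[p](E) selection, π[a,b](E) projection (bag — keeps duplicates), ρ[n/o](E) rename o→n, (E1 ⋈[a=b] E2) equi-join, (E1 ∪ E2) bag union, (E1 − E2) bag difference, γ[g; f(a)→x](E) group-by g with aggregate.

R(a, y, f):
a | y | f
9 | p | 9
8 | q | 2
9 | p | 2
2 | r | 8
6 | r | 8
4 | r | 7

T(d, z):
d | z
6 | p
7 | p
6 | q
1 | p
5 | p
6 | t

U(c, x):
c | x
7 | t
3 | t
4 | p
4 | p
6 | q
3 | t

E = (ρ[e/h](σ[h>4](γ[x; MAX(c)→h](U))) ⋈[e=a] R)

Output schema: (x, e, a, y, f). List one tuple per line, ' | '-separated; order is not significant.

Stepwise |·|:
  U → 6
  γ[x; MAX(c)→h](U) → 3
  σ[h>4](γ[x; MAX(c)→h](U)) → 2
  ρ[e/h](σ[h>4](γ[x; MAX(c)→h](U))) → 2
  R → 6
  (ρ[e/h](σ[h>4](γ[x; MAX(c)→h](U))) ⋈[e=a] R) → 1

== RESULT ==
x | e | a | y | f
q | 6 | 6 | r | 8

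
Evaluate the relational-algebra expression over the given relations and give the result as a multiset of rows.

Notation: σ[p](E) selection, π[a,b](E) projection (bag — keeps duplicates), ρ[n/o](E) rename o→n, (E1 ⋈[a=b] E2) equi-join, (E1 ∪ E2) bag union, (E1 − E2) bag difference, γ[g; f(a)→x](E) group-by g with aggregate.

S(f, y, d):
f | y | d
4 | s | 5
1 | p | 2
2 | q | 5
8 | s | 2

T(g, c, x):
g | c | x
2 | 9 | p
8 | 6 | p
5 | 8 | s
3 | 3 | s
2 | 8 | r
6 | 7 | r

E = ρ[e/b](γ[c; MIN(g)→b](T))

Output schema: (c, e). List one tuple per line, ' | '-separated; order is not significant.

Subexpression sizes:
  T → 6
  γ[c; MIN(g)→b](T) → 5
  ρ[e/b](γ[c; MIN(g)→b](T)) → 5

== RESULT ==
c | e
3 | 3
6 | 8
7 | 6
8 | 2
9 | 2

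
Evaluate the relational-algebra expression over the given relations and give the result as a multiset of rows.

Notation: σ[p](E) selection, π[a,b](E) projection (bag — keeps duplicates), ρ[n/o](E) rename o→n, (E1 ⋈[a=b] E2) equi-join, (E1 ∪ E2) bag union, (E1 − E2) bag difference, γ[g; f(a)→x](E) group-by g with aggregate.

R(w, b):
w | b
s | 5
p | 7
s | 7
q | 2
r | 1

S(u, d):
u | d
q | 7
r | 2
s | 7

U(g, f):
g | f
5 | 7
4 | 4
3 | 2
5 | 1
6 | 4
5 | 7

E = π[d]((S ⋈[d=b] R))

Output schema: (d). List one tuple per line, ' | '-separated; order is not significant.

Stepwise |·|:
  S → 3
  R → 5
  (S ⋈[d=b] R) → 5
  π[d]((S ⋈[d=b] R)) → 5

== RESULT ==
d
2
7
7
7
7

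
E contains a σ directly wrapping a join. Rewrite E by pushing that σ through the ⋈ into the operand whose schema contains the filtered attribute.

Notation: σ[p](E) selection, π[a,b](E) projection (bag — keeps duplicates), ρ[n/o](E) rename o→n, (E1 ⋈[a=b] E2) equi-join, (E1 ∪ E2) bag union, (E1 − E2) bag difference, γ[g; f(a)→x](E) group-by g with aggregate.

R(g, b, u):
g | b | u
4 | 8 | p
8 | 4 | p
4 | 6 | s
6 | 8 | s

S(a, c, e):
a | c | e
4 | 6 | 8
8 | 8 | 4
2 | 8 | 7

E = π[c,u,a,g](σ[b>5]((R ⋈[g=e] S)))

σ filters on b, owned by the left side.
E' = π[c,u,a,g]((σ[b>5](R) ⋈[g=e] S))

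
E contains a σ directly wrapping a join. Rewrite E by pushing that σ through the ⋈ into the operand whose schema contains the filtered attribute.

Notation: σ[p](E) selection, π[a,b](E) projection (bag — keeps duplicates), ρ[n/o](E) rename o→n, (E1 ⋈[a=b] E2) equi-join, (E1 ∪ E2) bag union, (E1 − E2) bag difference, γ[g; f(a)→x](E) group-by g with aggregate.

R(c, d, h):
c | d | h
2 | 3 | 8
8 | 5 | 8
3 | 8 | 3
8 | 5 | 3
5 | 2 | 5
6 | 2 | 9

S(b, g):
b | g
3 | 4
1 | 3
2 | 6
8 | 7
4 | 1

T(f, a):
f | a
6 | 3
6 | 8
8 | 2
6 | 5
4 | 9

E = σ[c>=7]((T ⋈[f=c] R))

σ filters on c, owned by the right side.
E' = (T ⋈[f=c] σ[c>=7](R))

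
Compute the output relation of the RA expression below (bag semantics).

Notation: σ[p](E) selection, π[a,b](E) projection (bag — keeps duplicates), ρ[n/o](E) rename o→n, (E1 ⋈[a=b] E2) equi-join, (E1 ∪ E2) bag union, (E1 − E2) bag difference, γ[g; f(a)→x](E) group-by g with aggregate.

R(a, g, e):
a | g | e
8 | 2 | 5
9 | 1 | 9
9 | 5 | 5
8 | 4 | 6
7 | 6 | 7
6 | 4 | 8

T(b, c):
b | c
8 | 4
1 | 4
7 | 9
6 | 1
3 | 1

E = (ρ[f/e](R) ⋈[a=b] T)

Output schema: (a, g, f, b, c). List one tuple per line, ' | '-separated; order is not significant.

Row counts bottom-up:
  R → 6
  ρ[f/e](R) → 6
  T → 5
  (ρ[f/e](R) ⋈[a=b] T) → 4

== RESULT ==
a | g | f | b | c
6 | 4 | 8 | 6 | 1
7 | 6 | 7 | 7 | 9
8 | 2 | 5 | 8 | 4
8 | 4 | 6 | 8 | 4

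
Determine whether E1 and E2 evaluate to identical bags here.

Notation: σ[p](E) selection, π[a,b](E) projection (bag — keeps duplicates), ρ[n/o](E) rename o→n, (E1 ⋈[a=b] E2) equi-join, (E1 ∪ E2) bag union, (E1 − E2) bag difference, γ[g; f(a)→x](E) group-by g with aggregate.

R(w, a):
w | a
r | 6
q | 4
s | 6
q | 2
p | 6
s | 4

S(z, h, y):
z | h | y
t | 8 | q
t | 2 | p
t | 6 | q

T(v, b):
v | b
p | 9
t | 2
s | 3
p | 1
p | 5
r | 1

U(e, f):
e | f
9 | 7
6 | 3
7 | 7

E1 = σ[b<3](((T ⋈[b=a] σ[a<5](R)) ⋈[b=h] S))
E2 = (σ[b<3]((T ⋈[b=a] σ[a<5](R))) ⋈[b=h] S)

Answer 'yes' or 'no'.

E1 row counts bottom-up:
  T → 6
  R → 6
  σ[a<5](R) → 3
  (T ⋈[b=a] σ[a<5](R)) → 1
  S → 3
  ((T ⋈[b=a] σ[a<5](R)) ⋈[b=h] S) → 1
  σ[b<3](((T ⋈[b=a] σ[a<5](R)) ⋈[b=h] S)) → 1
E2 row counts bottom-up:
  T → 6
  R → 6
  σ[a<5](R) → 3
  (T ⋈[b=a] σ[a<5](R)) → 1
  σ[b<3]((T ⋈[b=a] σ[a<5](R))) → 1
  S → 3
  (σ[b<3]((T ⋈[b=a] σ[a<5](R))) ⋈[b=h] S) → 1

E1 and E2 produce the same multiset:
v | b | w | a | z | h | y
t | 2 | q | 2 | t | 2 | p

yes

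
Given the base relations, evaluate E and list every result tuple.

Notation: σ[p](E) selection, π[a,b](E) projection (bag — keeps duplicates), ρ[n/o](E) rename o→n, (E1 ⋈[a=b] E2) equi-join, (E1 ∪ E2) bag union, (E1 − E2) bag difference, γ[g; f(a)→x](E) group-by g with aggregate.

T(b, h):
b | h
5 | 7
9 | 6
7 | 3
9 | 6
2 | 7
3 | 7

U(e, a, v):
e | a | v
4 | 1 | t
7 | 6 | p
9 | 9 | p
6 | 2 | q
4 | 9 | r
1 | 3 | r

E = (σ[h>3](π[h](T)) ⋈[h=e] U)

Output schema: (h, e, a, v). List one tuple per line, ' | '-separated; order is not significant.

Stepwise |·|:
  T → 6
  π[h](T) → 6
  σ[h>3](π[h](T)) → 5
  U → 6
  (σ[h>3](π[h](T)) ⋈[h=e] U) → 5

== RESULT ==
h | e | a | v
6 | 6 | 2 | q
6 | 6 | 2 | q
7 | 7 | 6 | p
7 | 7 | 6 | p
7 | 7 | 6 | p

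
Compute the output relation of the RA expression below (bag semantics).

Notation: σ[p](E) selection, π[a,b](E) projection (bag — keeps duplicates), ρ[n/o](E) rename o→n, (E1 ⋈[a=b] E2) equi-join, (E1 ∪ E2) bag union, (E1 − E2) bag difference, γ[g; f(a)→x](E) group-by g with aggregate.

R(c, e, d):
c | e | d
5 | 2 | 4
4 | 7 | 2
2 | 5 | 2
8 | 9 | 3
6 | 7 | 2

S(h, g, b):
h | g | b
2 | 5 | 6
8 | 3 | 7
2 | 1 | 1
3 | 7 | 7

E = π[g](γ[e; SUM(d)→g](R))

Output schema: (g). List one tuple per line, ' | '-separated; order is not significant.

Row counts bottom-up:
  R → 5
  γ[e; SUM(d)→g](R) → 4
  π[g](γ[e; SUM(d)→g](R)) → 4

== RESULT ==
g
2
3
4
4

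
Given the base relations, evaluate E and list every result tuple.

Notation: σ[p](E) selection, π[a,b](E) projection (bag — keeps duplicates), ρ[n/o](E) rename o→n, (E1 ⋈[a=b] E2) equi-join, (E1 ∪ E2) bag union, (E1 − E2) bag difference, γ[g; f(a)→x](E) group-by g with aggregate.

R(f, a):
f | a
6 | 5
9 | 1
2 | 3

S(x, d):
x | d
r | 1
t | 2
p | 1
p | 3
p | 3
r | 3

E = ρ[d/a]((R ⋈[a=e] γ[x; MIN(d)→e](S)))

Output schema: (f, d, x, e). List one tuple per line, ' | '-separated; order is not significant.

Row counts bottom-up:
  R → 3
  S → 6
  γ[x; MIN(d)→e](S) → 3
  (R ⋈[a=e] γ[x; MIN(d)→e](S)) → 2
  ρ[d/a]((R ⋈[a=e] γ[x; MIN(d)→e](S))) → 2

== RESULT ==
f | d | x | e
9 | 1 | p | 1
9 | 1 | r | 1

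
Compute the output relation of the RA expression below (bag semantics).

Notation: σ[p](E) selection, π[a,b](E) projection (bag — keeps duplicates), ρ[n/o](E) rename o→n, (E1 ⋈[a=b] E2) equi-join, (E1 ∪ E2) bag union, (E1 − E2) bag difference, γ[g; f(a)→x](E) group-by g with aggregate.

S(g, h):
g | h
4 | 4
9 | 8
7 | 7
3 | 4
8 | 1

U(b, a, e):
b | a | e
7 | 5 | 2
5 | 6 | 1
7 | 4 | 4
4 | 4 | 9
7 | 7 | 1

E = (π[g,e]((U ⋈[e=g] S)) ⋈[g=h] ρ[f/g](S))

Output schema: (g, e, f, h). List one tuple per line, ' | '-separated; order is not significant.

Row counts bottom-up:
  U → 5
  S → 5
  (U ⋈[e=g] S) → 2
  π[g,e]((U ⋈[e=g] S)) → 2
  S → 5
  ρ[f/g](S) → 5
  (π[g,e]((U ⋈[e=g] S)) ⋈[g=h] ρ[f/g](S)) → 2

== RESULT ==
g | e | f | h
4 | 4 | 3 | 4
4 | 4 | 4 | 4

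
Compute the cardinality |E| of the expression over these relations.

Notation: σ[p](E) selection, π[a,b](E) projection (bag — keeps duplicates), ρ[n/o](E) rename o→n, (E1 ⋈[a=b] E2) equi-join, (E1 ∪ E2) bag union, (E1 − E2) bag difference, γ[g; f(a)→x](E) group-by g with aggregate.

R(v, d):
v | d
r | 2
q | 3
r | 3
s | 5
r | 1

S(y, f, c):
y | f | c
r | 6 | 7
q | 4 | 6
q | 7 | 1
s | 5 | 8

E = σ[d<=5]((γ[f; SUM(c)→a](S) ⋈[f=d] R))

Per-node cardinality:
  S → 4
  γ[f; SUM(c)→a](S) → 4
  R → 5
  (γ[f; SUM(c)→a](S) ⋈[f=d] R) → 1
  σ[d<=5]((γ[f; SUM(c)→a](S) ⋈[f=d] R)) → 1

|E| = 1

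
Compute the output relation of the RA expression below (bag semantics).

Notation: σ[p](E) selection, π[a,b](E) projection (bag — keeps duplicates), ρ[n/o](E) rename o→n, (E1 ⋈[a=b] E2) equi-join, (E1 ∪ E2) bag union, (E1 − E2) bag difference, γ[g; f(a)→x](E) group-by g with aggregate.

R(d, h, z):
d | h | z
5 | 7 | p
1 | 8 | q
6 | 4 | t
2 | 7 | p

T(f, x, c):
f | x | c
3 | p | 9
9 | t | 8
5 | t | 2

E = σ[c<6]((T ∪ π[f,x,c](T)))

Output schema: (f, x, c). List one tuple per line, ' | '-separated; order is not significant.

Stepwise |·|:
  T → 3
  T → 3
  π[f,x,c](T) → 3
  (T ∪ π[f,x,c](T)) → 6
  σ[c<6]((T ∪ π[f,x,c](T))) → 2

== RESULT ==
f | x | c
5 | t | 2
5 | t | 2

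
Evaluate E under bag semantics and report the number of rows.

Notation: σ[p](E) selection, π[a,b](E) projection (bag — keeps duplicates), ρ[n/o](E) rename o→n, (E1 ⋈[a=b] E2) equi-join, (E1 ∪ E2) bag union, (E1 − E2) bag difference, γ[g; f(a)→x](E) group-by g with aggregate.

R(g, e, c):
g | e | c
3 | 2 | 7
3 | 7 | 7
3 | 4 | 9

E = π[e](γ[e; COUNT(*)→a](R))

Per-node cardinality:
  R → 3
  γ[e; COUNT(*)→a](R) → 3
  π[e](γ[e; COUNT(*)→a](R)) → 3

|E| = 3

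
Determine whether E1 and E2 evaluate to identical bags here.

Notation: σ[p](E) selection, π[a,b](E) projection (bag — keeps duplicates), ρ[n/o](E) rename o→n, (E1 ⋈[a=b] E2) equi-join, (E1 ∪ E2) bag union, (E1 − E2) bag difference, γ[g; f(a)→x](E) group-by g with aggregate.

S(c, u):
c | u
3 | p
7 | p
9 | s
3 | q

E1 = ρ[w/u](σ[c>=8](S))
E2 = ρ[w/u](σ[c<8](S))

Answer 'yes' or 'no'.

E1 per-node cardinality:
  S → 4
  σ[c>=8](S) → 1
  ρ[w/u](σ[c>=8](S)) → 1
E2 per-node cardinality:
  S → 4
  σ[c<8](S) → 3
  ρ[w/u](σ[c<8](S)) → 3

E1 result:
c | w
9 | s
E2 result:
c | w
3 | p
3 | q
7 | p
Witness: (9, 's') appears 1× in E1 but 0× in E2.

no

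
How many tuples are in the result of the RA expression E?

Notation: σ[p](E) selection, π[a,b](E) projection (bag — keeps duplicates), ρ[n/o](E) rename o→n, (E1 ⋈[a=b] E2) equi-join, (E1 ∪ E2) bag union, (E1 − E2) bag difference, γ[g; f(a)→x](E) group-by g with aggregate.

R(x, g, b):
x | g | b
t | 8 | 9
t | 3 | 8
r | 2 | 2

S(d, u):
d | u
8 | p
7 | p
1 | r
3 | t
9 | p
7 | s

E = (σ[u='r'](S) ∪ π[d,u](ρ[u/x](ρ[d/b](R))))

Row counts bottom-up:
  S → 6
  σ[u='r'](S) → 1
  R → 3
  ρ[d/b](R) → 3
  ρ[u/x](ρ[d/b](R)) → 3
  π[d,u](ρ[u/x](ρ[d/b](R))) → 3
  (σ[u='r'](S) ∪ π[d,u](ρ[u/x](ρ[d/b](R)))) → 4

|E| = 4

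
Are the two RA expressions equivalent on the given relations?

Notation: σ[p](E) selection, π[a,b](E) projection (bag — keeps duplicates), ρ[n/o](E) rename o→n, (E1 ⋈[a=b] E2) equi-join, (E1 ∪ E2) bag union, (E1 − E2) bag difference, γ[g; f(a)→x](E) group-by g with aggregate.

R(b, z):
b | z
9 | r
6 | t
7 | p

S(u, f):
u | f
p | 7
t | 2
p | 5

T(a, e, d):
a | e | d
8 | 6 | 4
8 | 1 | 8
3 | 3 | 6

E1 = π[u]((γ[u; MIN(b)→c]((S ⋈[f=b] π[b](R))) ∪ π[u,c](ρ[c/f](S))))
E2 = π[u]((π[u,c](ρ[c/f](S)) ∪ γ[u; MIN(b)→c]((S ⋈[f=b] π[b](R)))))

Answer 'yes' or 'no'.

E1 per-node cardinality:
  S → 3
  R → 3
  π[b](R) → 3
  (S ⋈[f=b] π[b](R)) → 1
  γ[u; MIN(b)→c]((S ⋈[f=b] π[b](R))) → 1
  S → 3
  ρ[c/f](S) → 3
  π[u,c](ρ[c/f](S)) → 3
  (γ[u; MIN(b)→c]((S ⋈[f=b] π[b](R))) ∪ π[u,c](ρ[c/f](S))) → 4
  π[u]((γ[u; MIN(b)→c]((S ⋈[f=b] π[b](R))) ∪ π[u,c](ρ[c/f](S)))) → 4
E2 per-node cardinality:
  S → 3
  ρ[c/f](S) → 3
  π[u,c](ρ[c/f](S)) → 3
  S → 3
  R → 3
  π[b](R) → 3
  (S ⋈[f=b] π[b](R)) → 1
  γ[u; MIN(b)→c]((S ⋈[f=b] π[b](R))) → 1
  (π[u,c](ρ[c/f](S)) ∪ γ[u; MIN(b)→c]((S ⋈[f=b] π[b](R)))) → 4
  π[u]((π[u,c](ρ[c/f](S)) ∪ γ[u; MIN(b)→c]((S ⋈[f=b] π[b](R))))) → 4

E1 and E2 produce the same multiset:
u
p
p
p
t

yes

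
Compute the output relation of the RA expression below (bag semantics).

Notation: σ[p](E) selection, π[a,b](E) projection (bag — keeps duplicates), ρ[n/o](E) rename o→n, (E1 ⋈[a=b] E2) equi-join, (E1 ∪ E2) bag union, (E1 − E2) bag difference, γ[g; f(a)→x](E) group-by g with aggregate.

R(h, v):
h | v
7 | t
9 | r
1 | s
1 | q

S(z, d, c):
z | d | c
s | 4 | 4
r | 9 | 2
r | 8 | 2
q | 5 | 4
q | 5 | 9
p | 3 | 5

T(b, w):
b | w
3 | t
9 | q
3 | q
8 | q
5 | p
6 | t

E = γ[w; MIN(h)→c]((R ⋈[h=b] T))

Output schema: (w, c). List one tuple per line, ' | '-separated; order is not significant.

Subexpression sizes:
  R → 4
  T → 6
  (R ⋈[h=b] T) → 1
  γ[w; MIN(h)→c]((R ⋈[h=b] T)) → 1

== RESULT ==
w | c
q | 9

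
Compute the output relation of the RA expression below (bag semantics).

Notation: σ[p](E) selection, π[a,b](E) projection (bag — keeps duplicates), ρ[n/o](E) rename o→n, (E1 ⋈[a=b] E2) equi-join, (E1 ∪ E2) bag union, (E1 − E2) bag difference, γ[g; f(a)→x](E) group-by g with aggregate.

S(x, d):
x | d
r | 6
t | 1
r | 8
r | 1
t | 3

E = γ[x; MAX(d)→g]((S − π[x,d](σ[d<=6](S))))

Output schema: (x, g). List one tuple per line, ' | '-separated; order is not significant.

Row counts bottom-up:
  S → 5
  S → 5
  σ[d<=6](S) → 4
  π[x,d](σ[d<=6](S)) → 4
  (S − π[x,d](σ[d<=6](S))) → 1
  γ[x; MAX(d)→g]((S − π[x,d](σ[d<=6](S)))) → 1

== RESULT ==
x | g
r | 8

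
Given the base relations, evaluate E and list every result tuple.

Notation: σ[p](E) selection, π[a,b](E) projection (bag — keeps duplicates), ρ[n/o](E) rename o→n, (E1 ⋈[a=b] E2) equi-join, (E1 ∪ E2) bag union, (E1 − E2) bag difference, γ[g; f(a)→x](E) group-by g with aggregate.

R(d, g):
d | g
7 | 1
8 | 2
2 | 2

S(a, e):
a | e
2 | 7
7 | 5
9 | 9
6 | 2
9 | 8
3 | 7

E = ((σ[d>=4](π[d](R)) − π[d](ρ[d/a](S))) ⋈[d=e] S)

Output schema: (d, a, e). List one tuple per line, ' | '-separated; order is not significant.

Per-node cardinality:
  R → 3
  π[d](R) → 3
  σ[d>=4](π[d](R)) → 2
  S → 6
  ρ[d/a](S) → 6
  π[d](ρ[d/a](S)) → 6
  (σ[d>=4](π[d](R)) − π[d](ρ[d/a](S))) → 1
  S → 6
  ((σ[d>=4](π[d](R)) − π[d](ρ[d/a](S))) ⋈[d=e] S) → 1

== RESULT ==
d | a | e
8 | 9 | 8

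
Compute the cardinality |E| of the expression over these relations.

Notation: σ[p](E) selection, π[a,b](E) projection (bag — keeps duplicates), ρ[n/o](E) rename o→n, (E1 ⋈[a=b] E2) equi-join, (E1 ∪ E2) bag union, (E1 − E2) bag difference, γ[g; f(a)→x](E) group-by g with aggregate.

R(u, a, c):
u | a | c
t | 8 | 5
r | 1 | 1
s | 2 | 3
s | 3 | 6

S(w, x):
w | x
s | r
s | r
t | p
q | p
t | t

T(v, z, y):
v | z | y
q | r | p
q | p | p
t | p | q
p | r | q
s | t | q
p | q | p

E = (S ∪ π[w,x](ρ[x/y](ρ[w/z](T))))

Row counts bottom-up:
  S → 5
  T → 6
  ρ[w/z](T) → 6
  ρ[x/y](ρ[w/z](T)) → 6
  π[w,x](ρ[x/y](ρ[w/z](T))) → 6
  (S ∪ π[w,x](ρ[x/y](ρ[w/z](T)))) → 11

|E| = 11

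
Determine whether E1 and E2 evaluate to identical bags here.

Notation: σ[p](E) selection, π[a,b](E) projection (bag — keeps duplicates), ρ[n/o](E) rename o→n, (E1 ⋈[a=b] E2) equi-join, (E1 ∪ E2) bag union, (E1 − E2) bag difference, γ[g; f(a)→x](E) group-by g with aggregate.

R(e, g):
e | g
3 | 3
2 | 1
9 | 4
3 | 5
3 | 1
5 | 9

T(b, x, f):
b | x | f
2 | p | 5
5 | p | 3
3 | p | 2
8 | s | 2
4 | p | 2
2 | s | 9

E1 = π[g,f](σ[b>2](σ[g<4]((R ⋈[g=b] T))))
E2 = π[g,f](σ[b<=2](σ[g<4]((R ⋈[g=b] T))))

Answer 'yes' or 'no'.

E1 per-node cardinality:
  R → 6
  T → 6
  (R ⋈[g=b] T) → 3
  σ[g<4]((R ⋈[g=b] T)) → 1
  σ[b>2](σ[g<4]((R ⋈[g=b] T))) → 1
  π[g,f](σ[b>2](σ[g<4]((R ⋈[g=b] T)))) → 1
E2 per-node cardinality:
  R → 6
  T → 6
  (R ⋈[g=b] T) → 3
  σ[g<4]((R ⋈[g=b] T)) → 1
  σ[b<=2](σ[g<4]((R ⋈[g=b] T))) → 0
  π[g,f](σ[b<=2](σ[g<4]((R ⋈[g=b] T)))) → 0

E1 result:
g | f
3 | 2
E2 result:
g | f
(0 rows)
Witness: (3, 2) appears 1× in E1 but 0× in E2.

no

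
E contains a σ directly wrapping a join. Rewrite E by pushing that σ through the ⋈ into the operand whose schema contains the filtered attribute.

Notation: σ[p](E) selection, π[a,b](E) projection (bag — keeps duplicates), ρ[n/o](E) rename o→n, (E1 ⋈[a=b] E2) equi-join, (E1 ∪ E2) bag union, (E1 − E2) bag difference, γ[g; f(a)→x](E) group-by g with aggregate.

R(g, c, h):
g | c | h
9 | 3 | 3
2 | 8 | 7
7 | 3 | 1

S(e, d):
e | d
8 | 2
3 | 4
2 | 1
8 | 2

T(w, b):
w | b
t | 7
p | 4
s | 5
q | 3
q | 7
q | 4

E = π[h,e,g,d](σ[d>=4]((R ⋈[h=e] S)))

σ filters on d, owned by the right side.
E' = π[h,e,g,d]((R ⋈[h=e] σ[d>=4](S)))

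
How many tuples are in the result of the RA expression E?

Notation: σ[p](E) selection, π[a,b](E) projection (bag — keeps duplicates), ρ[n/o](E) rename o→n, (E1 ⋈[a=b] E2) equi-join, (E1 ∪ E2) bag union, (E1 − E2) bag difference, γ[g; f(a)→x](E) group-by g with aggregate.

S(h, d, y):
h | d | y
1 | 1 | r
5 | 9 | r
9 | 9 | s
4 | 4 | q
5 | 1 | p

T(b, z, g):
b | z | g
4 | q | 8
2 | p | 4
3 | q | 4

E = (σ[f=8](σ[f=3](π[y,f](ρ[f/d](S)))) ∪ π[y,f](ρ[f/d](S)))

Per-node cardinality:
  S → 5
  ρ[f/d](S) → 5
  π[y,f](ρ[f/d](S)) → 5
  σ[f=3](π[y,f](ρ[f/d](S))) → 0
  σ[f=8](σ[f=3](π[y,f](ρ[f/d](S)))) → 0
  S → 5
  ρ[f/d](S) → 5
  π[y,f](ρ[f/d](S)) → 5
  (σ[f=8](σ[f=3](π[y,f](ρ[f/d](S)))) ∪ π[y,f](ρ[f/d](S))) → 5

|E| = 5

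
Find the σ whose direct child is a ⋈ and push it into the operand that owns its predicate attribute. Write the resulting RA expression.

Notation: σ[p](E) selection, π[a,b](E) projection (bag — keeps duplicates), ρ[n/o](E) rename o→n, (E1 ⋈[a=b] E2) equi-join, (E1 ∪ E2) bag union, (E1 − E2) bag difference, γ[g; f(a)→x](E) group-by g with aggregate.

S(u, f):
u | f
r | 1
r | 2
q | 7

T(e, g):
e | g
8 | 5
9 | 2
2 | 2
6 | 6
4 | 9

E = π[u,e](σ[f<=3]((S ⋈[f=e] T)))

σ filters on f, owned by the left side.
E' = π[u,e]((σ[f<=3](S) ⋈[f=e] T))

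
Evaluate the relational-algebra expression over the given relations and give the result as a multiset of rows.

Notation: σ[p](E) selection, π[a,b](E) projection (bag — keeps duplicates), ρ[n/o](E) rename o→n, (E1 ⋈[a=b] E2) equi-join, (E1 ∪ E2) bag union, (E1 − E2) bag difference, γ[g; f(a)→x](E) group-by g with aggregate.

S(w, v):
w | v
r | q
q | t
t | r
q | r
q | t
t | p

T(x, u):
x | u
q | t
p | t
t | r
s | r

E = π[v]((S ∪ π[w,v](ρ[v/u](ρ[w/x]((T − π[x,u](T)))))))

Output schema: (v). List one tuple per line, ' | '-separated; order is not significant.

Stepwise |·|:
  S → 6
  T → 4
  T → 4
  π[x,u](T) → 4
  (T − π[x,u](T)) → 0
  ρ[w/x]((T − π[x,u](T))) → 0
  ρ[v/u](ρ[w/x]((T − π[x,u](T)))) → 0
  π[w,v](ρ[v/u](ρ[w/x]((T − π[x,u](T))))) → 0
  (S ∪ π[w,v](ρ[v/u](ρ[w/x]((T − π[x,u](T)))))) → 6
  π[v]((S ∪ π[w,v](ρ[v/u](ρ[w/x]((T − π[x,u](T))))))) → 6

== RESULT ==
v
p
q
r
r
t
t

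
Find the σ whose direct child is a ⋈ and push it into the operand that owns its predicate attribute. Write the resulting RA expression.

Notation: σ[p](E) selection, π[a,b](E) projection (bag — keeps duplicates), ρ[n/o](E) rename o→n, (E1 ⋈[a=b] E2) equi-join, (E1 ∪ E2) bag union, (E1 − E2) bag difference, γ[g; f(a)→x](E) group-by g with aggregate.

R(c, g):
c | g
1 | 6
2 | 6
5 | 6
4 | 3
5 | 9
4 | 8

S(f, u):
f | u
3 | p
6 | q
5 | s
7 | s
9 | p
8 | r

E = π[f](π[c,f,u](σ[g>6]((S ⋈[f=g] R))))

σ filters on g, owned by the right side.
E' = π[f](π[c,f,u]((S ⋈[f=g] σ[g>6](R))))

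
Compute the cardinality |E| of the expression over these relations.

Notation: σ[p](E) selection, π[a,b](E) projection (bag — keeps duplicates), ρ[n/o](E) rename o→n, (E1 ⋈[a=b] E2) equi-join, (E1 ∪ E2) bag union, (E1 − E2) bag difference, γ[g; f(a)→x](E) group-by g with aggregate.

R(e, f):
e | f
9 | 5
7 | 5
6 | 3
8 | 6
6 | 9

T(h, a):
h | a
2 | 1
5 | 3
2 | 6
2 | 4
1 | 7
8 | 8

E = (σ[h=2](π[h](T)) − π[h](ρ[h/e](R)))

Row counts bottom-up:
  T → 6
  π[h](T) → 6
  σ[h=2](π[h](T)) → 3
  R → 5
  ρ[h/e](R) → 5
  π[h](ρ[h/e](R)) → 5
  (σ[h=2](π[h](T)) − π[h](ρ[h/e](R))) → 3

|E| = 3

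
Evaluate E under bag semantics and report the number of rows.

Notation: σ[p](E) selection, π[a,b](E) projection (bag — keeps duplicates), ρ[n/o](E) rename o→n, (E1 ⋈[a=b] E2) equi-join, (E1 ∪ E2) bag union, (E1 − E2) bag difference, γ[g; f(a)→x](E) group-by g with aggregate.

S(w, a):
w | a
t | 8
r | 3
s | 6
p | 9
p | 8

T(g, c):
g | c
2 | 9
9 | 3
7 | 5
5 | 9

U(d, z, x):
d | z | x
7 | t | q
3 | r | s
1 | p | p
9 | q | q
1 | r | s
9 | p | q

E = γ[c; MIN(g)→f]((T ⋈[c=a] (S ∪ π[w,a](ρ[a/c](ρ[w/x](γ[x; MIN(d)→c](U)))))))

Row counts bottom-up:
  T → 4
  S → 5
  U → 6
  γ[x; MIN(d)→c](U) → 3
  ρ[w/x](γ[x; MIN(d)→c](U)) → 3
  ρ[a/c](ρ[w/x](γ[x; MIN(d)→c](U))) → 3
  π[w,a](ρ[a/c](ρ[w/x](γ[x; MIN(d)→c](U)))) → 3
  (S ∪ π[w,a](ρ[a/c](ρ[w/x](γ[x; MIN(d)→c](U))))) → 8
  (T ⋈[c=a] (S ∪ π[w,a](ρ[a/c](ρ[w/x](γ[x; MIN(d)→c](U)))))) → 3
  γ[c; MIN(g)→f]((T ⋈[c=a] (S ∪ π[w,a](ρ[a/c](ρ[w/x](γ[x; MIN(d)→c](U))))))) → 2

|E| = 2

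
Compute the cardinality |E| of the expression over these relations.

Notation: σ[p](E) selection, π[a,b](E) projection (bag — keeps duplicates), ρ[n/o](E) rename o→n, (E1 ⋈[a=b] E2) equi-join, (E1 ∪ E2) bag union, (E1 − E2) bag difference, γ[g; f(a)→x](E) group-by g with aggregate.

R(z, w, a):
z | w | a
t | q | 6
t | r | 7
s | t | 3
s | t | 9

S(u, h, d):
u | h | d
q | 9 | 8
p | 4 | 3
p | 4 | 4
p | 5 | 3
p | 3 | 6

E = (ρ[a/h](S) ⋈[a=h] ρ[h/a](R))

Row counts bottom-up:
  S → 5
  ρ[a/h](S) → 5
  R → 4
  ρ[h/a](R) → 4
  (ρ[a/h](S) ⋈[a=h] ρ[h/a](R)) → 2

|E| = 2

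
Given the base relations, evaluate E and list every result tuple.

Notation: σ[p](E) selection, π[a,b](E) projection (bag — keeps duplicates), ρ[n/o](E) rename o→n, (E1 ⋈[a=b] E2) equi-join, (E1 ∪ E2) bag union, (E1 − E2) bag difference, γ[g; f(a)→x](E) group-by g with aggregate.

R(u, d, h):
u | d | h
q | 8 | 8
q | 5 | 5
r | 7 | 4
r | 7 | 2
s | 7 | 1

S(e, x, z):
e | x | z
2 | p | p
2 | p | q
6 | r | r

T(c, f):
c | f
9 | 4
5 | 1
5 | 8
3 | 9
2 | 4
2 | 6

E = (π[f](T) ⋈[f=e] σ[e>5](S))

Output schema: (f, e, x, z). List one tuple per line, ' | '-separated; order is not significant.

Per-node cardinality:
  T → 6
  π[f](T) → 6
  S → 3
  σ[e>5](S) → 1
  (π[f](T) ⋈[f=e] σ[e>5](S)) → 1

== RESULT ==
f | e | x | z
6 | 6 | r | r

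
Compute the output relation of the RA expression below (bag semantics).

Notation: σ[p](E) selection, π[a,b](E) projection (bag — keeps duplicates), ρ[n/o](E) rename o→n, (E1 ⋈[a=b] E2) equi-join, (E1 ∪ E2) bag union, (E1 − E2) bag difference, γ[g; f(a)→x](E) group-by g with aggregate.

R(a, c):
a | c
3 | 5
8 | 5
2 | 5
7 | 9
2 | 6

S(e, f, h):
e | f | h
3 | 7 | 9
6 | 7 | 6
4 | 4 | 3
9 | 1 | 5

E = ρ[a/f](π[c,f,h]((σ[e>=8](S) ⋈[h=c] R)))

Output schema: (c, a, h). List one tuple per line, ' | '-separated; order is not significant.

Stepwise |·|:
  S → 4
  σ[e>=8](S) → 1
  R → 5
  (σ[e>=8](S) ⋈[h=c] R) → 3
  π[c,f,h]((σ[e>=8](S) ⋈[h=c] R)) → 3
  ρ[a/f](π[c,f,h]((σ[e>=8](S) ⋈[h=c] R))) → 3

== RESULT ==
c | a | h
5 | 1 | 5
5 | 1 | 5
5 | 1 | 5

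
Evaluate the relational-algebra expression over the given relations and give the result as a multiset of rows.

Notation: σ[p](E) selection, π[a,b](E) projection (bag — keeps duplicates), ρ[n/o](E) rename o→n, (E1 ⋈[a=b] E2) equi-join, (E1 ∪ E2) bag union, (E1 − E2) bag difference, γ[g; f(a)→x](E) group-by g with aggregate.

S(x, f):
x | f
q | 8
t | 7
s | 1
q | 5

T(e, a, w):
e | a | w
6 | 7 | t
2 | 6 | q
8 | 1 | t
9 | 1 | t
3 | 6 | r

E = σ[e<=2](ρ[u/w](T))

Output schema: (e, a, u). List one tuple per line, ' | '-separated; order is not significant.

Subexpression sizes:
  T → 5
  ρ[u/w](T) → 5
  σ[e<=2](ρ[u/w](T)) → 1

== RESULT ==
e | a | u
2 | 6 | q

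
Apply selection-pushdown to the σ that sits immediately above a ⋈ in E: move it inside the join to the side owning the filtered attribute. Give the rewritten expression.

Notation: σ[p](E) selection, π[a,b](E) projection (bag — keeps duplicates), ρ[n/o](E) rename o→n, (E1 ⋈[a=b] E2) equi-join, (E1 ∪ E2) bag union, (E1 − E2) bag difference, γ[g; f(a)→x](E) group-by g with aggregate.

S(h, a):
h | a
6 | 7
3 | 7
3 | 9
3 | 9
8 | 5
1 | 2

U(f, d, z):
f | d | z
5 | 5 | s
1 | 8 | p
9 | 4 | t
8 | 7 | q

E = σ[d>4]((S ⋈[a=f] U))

σ filters on d, owned by the right side.
E' = (S ⋈[a=f] σ[d>4](U))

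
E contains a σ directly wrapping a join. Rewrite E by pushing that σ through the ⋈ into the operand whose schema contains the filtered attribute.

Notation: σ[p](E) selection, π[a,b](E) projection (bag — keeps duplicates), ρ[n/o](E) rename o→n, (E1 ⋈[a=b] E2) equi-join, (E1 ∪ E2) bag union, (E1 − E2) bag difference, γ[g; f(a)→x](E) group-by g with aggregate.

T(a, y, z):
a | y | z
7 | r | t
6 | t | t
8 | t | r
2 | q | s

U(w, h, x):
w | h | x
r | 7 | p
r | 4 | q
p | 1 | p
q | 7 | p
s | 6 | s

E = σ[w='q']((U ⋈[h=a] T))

σ filters on w, owned by the left side.
E' = (σ[w='q'](U) ⋈[h=a] T)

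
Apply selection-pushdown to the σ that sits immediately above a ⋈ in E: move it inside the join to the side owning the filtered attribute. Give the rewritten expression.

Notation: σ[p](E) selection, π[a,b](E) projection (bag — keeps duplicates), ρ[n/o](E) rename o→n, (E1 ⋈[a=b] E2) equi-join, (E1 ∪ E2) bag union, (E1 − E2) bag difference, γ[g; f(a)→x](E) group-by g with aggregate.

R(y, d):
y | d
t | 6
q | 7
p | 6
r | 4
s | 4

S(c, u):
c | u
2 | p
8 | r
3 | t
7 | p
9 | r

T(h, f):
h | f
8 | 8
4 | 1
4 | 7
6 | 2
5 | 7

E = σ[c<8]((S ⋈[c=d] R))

σ filters on c, owned by the left side.
E' = (σ[c<8](S) ⋈[c=d] R)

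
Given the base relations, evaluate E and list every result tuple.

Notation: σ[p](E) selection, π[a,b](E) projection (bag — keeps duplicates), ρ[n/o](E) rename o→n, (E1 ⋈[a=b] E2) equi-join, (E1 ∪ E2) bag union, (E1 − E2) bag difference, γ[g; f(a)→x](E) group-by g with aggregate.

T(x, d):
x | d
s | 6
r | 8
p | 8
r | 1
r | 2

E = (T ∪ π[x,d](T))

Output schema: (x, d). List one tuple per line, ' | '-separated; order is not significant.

Subexpression sizes:
  T → 5
  T → 5
  π[x,d](T) → 5
  (T ∪ π[x,d](T)) → 10

== RESULT ==
x | d
p | 8
p | 8
r | 1
r | 1
r | 2
r | 2
r | 8
r | 8
s | 6
s | 6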